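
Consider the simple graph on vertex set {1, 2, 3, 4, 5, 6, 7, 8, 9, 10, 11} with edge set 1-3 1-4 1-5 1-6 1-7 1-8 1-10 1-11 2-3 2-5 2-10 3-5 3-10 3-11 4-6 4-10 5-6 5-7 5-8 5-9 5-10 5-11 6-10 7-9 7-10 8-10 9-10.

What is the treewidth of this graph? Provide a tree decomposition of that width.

Treewidth 3.
Bags: B1 = {1, 3, 5, 11}  B2 = {1, 3, 5, 10}  B3 = {2, 3, 5, 10}  B4 = {1, 5, 6, 10}  B5 = {1, 5, 7, 10}  B6 = {1, 4, 6, 10}  B7 = {1, 5, 8, 10}  B8 = {5, 7, 9, 10}
Tree: B1–B2, B2–B3, B2–B4, B4–B5, B4–B6, B2–B7, B5–B8

Each bag holds 4 vertices, so the decomposition has width 3, which upper-bounds the treewidth. On the other hand G contains the 4-clique {1, 4, 6, 10}. A clique must lie in a single bag of any decomposition, so no decomposition can have width below 3. The upper and lower bounds meet at 3, so that is the treewidth.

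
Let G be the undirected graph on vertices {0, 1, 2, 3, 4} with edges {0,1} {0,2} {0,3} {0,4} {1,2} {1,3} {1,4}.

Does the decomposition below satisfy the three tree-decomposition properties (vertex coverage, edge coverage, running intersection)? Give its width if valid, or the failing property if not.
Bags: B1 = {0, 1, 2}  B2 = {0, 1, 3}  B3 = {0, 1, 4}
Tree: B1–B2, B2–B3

Yes; width 2.

Every vertex of G appears in some bag (union = {0, 1, 2, 3, 4}); every edge is covered by a bag; and for each vertex v the set of bags containing v is connected in the bag tree. The decomposition is therefore valid. The largest bag has 3 vertices, so the width is 2.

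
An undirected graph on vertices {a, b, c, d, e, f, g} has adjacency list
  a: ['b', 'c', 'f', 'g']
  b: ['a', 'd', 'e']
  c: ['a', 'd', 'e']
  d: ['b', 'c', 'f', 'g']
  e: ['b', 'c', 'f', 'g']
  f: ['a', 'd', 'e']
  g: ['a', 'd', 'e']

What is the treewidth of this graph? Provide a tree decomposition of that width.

Each bag holds 4 vertices, so the decomposition has width 3, which upper-bounds the treewidth. For the lower bound: the 4 vertex sets {e,f}, {a,c}, {d}, {b} are disjoint, each induces a connected subgraph, and every pair is joined by at least one edge of G. Contracting each set to a single vertex therefore yields K_{4} as a minor, and since treewidth is minor-monotone, tw(G) ≥ tw(K_{4}) = 3. Combining the bounds, tw(G) = 3.

Treewidth 3.
Bags: B1 = {a, d, e, f}  B2 = {a, c, d, e}  B3 = {a, b, d, e}  B4 = {a, d, e, g}
Tree: B1–B2, B2–B3, B3–B4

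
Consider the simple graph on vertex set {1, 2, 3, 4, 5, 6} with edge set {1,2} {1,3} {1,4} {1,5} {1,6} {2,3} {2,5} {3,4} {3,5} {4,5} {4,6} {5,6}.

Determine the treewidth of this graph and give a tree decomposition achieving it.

Treewidth 3.
Bags: B1 = {1, 3, 4, 5}  B2 = {1, 2, 3, 5}  B3 = {1, 4, 5, 6}
Tree: B1–B2, B1–B3

The largest bag has 4 vertices, giving width 3; this decomposition certifies tw(G) ≤ 3. On the other hand G contains the 4-clique {1, 2, 3, 5}. A clique must lie in a single bag of any decomposition, so no decomposition can have width below 3. Combining the bounds, tw(G) = 3.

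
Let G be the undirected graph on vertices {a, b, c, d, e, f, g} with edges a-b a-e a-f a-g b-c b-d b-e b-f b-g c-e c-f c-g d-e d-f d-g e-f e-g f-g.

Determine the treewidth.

A width-4 tree decomposition is:
Bags: B1 = {b, c, e, f, g}  B2 = {a, b, e, f, g}  B3 = {b, d, e, f, g}
Tree: B1–B2, B1–B3
Each bag holds 5 vertices, so the decomposition has width 4, which upper-bounds the treewidth. For the lower bound, the 5 vertices {b, d, e, f, g} are pairwise adjacent, and any tree decomposition puts a clique entirely inside one bag — forcing width ≥ 4. Combining the bounds, tw(G) = 4.

4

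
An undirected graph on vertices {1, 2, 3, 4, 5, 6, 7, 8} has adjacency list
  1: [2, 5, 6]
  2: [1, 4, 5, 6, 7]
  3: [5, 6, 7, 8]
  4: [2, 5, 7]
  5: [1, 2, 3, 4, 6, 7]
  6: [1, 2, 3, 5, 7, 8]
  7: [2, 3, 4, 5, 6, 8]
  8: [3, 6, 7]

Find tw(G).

3

A width-3 tree decomposition is:
Bags: B1 = {2, 4, 5, 7}  B2 = {2, 5, 6, 7}  B3 = {3, 5, 6, 7}  B4 = {1, 2, 5, 6}  B5 = {3, 6, 7, 8}
Tree: B1–B2, B2–B3, B2–B4, B3–B5
Every bag has size at most 4, so the width is 4 − 1 = 3 and tw(G) ≤ 3. Conversely, {3, 6, 7, 8} is a clique of size 4, and the vertices of any clique must share a bag in every tree decomposition; so some bag has ≥ 4 vertices and tw(G) ≥ 3. Hence tw(G) = 3 exactly.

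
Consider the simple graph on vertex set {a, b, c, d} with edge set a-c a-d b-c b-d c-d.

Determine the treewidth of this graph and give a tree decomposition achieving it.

Treewidth 2.
Bags: B1 = {b, c, d}  B2 = {a, c, d}
Tree: B1–B2

Each bag holds 3 vertices, so the decomposition has width 2, which upper-bounds the treewidth. Conversely, {a, c, d} is a clique of size 3, and the vertices of any clique must share a bag in every tree decomposition; so some bag has ≥ 3 vertices and tw(G) ≥ 2. The upper and lower bounds meet at 2, so that is the treewidth.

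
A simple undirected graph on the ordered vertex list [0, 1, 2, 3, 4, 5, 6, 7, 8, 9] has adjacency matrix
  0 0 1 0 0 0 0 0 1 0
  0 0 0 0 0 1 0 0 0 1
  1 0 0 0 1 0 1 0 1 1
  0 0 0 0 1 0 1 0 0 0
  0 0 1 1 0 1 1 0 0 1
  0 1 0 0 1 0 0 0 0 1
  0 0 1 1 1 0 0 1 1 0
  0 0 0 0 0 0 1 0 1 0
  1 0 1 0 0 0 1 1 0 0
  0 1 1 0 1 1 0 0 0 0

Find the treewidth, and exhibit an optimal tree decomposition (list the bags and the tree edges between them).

Treewidth 2.
One such decomposition:
Bags: B1 = {2, 4, 9}  B2 = {4, 5, 9}  B3 = {2, 4, 6}  B4 = {2, 6, 8}  B5 = {6, 7, 8}  B6 = {3, 4, 6}  B7 = {1, 5, 9}  B8 = {0, 2, 8}
Tree: B1–B2, B1–B3, B3–B4, B4–B5, B3–B6, B2–B7, B4–B8

The largest bag has 3 vertices, giving width 2; this decomposition certifies tw(G) ≤ 2. Conversely, {1, 5, 9} is a clique of size 3, and the vertices of any clique must share a bag in every tree decomposition; so some bag has ≥ 3 vertices and tw(G) ≥ 2. The upper and lower bounds meet at 2, so that is the treewidth.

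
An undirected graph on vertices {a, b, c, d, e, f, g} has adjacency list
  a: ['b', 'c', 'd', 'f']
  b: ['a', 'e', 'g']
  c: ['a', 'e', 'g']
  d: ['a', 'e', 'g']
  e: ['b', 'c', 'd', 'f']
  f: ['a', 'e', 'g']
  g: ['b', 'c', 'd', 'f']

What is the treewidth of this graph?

3

A width-3 tree decomposition is:
Bags: B1 = {a, e, f, g}  B2 = {a, b, e, g}  B3 = {a, d, e, g}  B4 = {a, c, e, g}
Tree: B1–B2, B2–B3, B3–B4
The largest bag has 4 vertices, giving width 3; this decomposition certifies tw(G) ≤ 3. For the lower bound: the 4 vertex sets {a,f}, {b,g}, {e}, {d} are disjoint, each induces a connected subgraph, and every pair is joined by at least one edge of G. Contracting each set to a single vertex therefore yields K_{4} as a minor, and since treewidth is minor-monotone, tw(G) ≥ tw(K_{4}) = 3. Hence tw(G) = 3 exactly.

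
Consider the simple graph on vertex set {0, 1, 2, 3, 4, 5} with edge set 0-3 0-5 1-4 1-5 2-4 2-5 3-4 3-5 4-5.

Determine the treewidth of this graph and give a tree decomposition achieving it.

Treewidth 2.
Bags: B1 = {3, 4, 5}  B2 = {2, 4, 5}  B3 = {1, 4, 5}  B4 = {0, 3, 5}
Tree: B1–B2, B2–B3, B1–B4

The largest bag has 3 vertices, giving width 2; this decomposition certifies tw(G) ≤ 2. Conversely, {0, 3, 5} is a clique of size 3, and the vertices of any clique must share a bag in every tree decomposition; so some bag has ≥ 3 vertices and tw(G) ≥ 2. Therefore the treewidth is 2.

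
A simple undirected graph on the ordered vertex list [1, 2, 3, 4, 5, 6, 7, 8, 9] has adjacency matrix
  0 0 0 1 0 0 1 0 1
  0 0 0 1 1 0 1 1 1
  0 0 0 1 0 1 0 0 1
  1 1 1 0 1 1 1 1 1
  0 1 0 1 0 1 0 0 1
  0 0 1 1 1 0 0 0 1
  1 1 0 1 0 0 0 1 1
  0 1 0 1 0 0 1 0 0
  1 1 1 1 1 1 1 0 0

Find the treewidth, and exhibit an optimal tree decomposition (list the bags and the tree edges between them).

Treewidth 3.
One such decomposition:
Bags: B1 = {2, 4, 7, 9}  B2 = {2, 4, 5, 9}  B3 = {4, 5, 6, 9}  B4 = {2, 4, 7, 8}  B5 = {1, 4, 7, 9}  B6 = {3, 4, 6, 9}
Tree: B1–B2, B2–B3, B1–B4, B1–B5, B3–B6

The largest bag has 4 vertices, giving width 3; this decomposition certifies tw(G) ≤ 3. On the other hand G contains the 4-clique {2, 4, 7, 8}. A clique must lie in a single bag of any decomposition, so no decomposition can have width below 3. The upper and lower bounds meet at 3, so that is the treewidth.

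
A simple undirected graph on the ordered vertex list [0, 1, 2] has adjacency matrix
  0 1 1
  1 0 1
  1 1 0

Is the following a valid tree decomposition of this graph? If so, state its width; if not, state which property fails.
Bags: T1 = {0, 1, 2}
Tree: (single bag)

Vertex coverage: the bags together contain {0, 1, 2}, the full vertex set. Edge coverage: each edge of G has both endpoints in at least one bag. Running intersection: for every vertex, the bags containing it form a connected subtree. All three properties hold, so this is a valid tree decomposition of width max|bag| − 1 = 2, and hence tw(G) ≤ 2.

Yes; width 2.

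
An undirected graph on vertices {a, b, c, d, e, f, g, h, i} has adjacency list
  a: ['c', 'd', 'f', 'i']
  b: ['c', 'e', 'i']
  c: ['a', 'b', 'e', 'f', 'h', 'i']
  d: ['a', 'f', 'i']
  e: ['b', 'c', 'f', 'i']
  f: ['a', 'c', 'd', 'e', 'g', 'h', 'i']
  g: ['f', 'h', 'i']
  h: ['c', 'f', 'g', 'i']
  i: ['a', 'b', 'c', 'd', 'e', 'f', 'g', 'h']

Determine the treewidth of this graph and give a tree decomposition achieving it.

Treewidth 3.
Bags: B1 = {a, d, f, i}  B2 = {a, c, f, i}  B3 = {c, f, h, i}  B4 = {f, g, h, i}  B5 = {c, e, f, i}  B6 = {b, c, e, i}
Tree: B1–B2, B2–B3, B3–B4, B2–B5, B5–B6

Every bag has size at most 4, so the width is 4 − 1 = 3 and tw(G) ≤ 3. For the lower bound, the 4 vertices {a, d, f, i} are pairwise adjacent, and any tree decomposition puts a clique entirely inside one bag — forcing width ≥ 3. Therefore the treewidth is 3.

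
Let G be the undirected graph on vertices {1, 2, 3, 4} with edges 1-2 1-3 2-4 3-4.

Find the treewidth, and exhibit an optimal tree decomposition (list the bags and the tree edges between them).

Every bag has size at most 3, so the width is 3 − 1 = 2 and tw(G) ≤ 2. Since 1–2–4–3–1 is a cycle in G, G is not acyclic. Forests are exactly the graphs of treewidth ≤ 1, so tw(G) ≥ 2. Combining the bounds, tw(G) = 2.

Treewidth 2.
One such decomposition:
Bags: B1 = {1, 2, 4}  B2 = {1, 3, 4}
Tree: B1–B2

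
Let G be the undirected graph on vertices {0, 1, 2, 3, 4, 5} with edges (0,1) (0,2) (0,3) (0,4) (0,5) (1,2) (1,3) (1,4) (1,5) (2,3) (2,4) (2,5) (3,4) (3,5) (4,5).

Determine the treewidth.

A width-5 tree decomposition is:
Bags: B1 = {0, 1, 2, 3, 4, 5}
Tree: (single bag)
A single bag containing all 6 vertices is trivially a valid decomposition of width 5. Conversely, {0, 1, 2, 3, 4, 5} is a clique of size 6, and the vertices of any clique must share a bag in every tree decomposition; so some bag has ≥ 6 vertices and tw(G) ≥ 5. Therefore the treewidth is 5.

5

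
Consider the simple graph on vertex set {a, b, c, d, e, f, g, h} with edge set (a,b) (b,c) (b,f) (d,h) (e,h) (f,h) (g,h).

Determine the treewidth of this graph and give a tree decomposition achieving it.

The largest bag has 2 vertices, giving width 1; this decomposition certifies tw(G) ≤ 1. Since G has at least one edge (e.g. h–f), it is not an edgeless graph, so tw(G) ≥ 1. The upper and lower bounds meet at 1, so that is the treewidth.

Treewidth 1.
Bags: B1 = {f, h}  B2 = {e, h}  B3 = {b, f}  B4 = {d, h}  B5 = {g, h}  B6 = {b, c}  B7 = {a, b}
Tree: B1–B2, B1–B3, B1–B4, B2–B5, B3–B6, B6–B7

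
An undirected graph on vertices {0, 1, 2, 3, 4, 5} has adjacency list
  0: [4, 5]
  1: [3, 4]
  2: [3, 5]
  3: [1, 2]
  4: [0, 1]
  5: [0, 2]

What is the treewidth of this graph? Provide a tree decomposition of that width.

Each bag holds 3 vertices, so the decomposition has width 2, which upper-bounds the treewidth. For the lower bound, G contains the cycle 5–0–4–1–3–2–5, so G is not a forest; only forests have treewidth ≤ 1, hence tw(G) ≥ 2. Therefore the treewidth is 2.

Treewidth 2.
One such decomposition:
Bags: B1 = {0, 4, 5}  B2 = {1, 4, 5}  B3 = {1, 3, 5}  B4 = {2, 3, 5}
Tree: B1–B2, B2–B3, B3–B4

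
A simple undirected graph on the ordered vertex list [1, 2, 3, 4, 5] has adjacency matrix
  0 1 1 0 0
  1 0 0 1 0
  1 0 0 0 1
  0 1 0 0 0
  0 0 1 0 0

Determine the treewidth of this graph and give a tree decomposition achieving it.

The largest bag has 2 vertices, giving width 1; this decomposition certifies tw(G) ≤ 1. G has an edge, so its treewidth is at least 1. The upper and lower bounds meet at 1, so that is the treewidth.

Treewidth 1.
Bags: B1 = {1, 2}  B2 = {1, 3}  B3 = {2, 4}  B4 = {3, 5}
Tree: B1–B2, B1–B3, B2–B4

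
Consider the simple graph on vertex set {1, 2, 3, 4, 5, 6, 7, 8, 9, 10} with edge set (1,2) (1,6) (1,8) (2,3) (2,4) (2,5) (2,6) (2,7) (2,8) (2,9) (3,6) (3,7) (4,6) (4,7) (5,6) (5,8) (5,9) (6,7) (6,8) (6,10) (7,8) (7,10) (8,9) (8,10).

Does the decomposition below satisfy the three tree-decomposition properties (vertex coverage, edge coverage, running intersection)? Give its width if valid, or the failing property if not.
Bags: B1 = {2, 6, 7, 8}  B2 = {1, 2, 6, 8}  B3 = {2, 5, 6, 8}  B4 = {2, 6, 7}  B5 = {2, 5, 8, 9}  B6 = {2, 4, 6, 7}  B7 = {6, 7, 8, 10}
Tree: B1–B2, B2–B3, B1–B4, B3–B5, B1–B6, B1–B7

No — vertex 3 appears in no bag.

A tree decomposition must satisfy three properties: every vertex lies in some bag; for every edge, both endpoints lie together in some bag; and for every vertex, the bags containing it form a connected subtree. Here vertex 3 appears in no bag, so the decomposition is invalid.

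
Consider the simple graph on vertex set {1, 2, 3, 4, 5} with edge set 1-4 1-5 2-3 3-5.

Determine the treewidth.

A width-1 tree decomposition is:
Bags: B1 = {1, 4}  B2 = {1, 5}  B3 = {3, 5}  B4 = {2, 3}
Tree: B1–B2, B2–B3, B3–B4
Each bag holds 2 vertices, so the decomposition has width 1, which upper-bounds the treewidth. Since G has at least one edge (e.g. 4–1), it is not an edgeless graph, so tw(G) ≥ 1. Combining the bounds, tw(G) = 1.

1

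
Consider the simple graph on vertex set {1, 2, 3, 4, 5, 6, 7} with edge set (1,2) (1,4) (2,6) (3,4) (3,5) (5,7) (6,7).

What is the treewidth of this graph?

2

A width-2 tree decomposition is:
Bags: B1 = {1, 2, 4}  B2 = {2, 4, 6}  B3 = {4, 6, 7}  B4 = {4, 5, 7}  B5 = {3, 4, 5}
Tree: B1–B2, B2–B3, B3–B4, B4–B5
Each bag holds 3 vertices, so the decomposition has width 2, which upper-bounds the treewidth. For the lower bound, G contains the cycle 4–1–2–6–7–5–3–4, so G is not a forest; only forests have treewidth ≤ 1, hence tw(G) ≥ 2. Combining the bounds, tw(G) = 2.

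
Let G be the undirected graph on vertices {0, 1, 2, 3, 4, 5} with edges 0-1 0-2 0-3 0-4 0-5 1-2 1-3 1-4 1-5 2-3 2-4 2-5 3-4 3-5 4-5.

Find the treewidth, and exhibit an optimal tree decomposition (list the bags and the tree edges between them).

Treewidth 5.
Bags: B1 = {0, 1, 2, 3, 4, 5}
Tree: (single bag)

With just one bag of size 6, the width is 6 − 1 = 5, so tw(G) ≤ 5. On the other hand G contains the 6-clique {0, 1, 2, 3, 4, 5}. A clique must lie in a single bag of any decomposition, so no decomposition can have width below 5. Hence tw(G) = 5 exactly.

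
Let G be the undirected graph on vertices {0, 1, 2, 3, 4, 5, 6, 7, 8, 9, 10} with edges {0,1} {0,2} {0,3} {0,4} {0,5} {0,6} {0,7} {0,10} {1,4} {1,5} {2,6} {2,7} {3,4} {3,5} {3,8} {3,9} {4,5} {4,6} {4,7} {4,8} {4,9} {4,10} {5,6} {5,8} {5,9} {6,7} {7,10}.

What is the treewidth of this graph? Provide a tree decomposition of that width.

Every bag has size at most 4, so the width is 4 − 1 = 3 and tw(G) ≤ 3. For the lower bound, the 4 vertices {0, 2, 6, 7} are pairwise adjacent, and any tree decomposition puts a clique entirely inside one bag — forcing width ≥ 3. The upper and lower bounds meet at 3, so that is the treewidth.

Treewidth 3.
One optimal decomposition is:
Bags: B1 = {0, 3, 4, 5}  B2 = {3, 4, 5, 8}  B3 = {0, 4, 5, 6}  B4 = {0, 4, 6, 7}  B5 = {0, 2, 6, 7}  B6 = {0, 1, 4, 5}  B7 = {0, 4, 7, 10}  B8 = {3, 4, 5, 9}
Tree: B1–B2, B1–B3, B3–B4, B4–B5, B1–B6, B4–B7, B2–B8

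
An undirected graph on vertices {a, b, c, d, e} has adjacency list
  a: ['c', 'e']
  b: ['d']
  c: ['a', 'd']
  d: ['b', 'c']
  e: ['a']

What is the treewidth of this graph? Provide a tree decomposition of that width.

Treewidth 1.
One such decomposition:
Bags: B1 = {b, d}  B2 = {c, d}  B3 = {a, c}  B4 = {a, e}
Tree: B1–B2, B2–B3, B3–B4

Every bag has size at most 2, so the width is 2 − 1 = 1 and tw(G) ≤ 1. Any graph with an edge has treewidth ≥ 1, and G has the edge b–d. Therefore the treewidth is 1.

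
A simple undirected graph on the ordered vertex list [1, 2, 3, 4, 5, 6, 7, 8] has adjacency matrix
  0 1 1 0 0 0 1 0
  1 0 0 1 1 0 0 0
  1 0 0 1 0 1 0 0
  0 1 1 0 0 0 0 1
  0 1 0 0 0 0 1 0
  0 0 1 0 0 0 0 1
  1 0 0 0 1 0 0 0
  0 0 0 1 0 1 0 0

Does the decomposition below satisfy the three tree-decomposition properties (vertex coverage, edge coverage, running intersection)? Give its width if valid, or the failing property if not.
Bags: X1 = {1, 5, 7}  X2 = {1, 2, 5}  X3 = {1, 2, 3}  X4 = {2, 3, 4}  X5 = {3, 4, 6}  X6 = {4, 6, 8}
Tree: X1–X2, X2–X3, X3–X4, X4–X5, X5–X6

Vertex coverage: the bags together contain {1, 2, 3, 4, 5, 6, 7, 8}, the full vertex set. Edge coverage: each edge of G has both endpoints in at least one bag. Running intersection: for every vertex, the bags containing it form a connected subtree. All three properties hold, so this is a valid tree decomposition of width max|bag| − 1 = 2, and hence tw(G) ≤ 2.

Yes; width 2.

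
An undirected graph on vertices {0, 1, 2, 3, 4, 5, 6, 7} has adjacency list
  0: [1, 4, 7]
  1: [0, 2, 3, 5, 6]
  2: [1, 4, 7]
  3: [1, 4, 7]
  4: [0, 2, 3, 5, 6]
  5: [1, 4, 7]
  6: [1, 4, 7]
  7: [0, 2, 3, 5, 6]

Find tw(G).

3

A width-3 tree decomposition is:
Bags: B1 = {1, 3, 4, 7}  B2 = {1, 4, 6, 7}  B3 = {1, 4, 5, 7}  B4 = {0, 1, 4, 7}  B5 = {1, 2, 4, 7}
Tree: B1–B2, B2–B3, B3–B4, B4–B5
Each bag holds 4 vertices, so the decomposition has width 3, which upper-bounds the treewidth. For the lower bound: the 4 vertex sets {1,3}, {4,6}, {7}, {5} are disjoint, each induces a connected subgraph, and every pair is joined by at least one edge of G. Contracting each set to a single vertex therefore yields K_{4} as a minor, and since treewidth is minor-monotone, tw(G) ≥ tw(K_{4}) = 3. Combining the bounds, tw(G) = 3.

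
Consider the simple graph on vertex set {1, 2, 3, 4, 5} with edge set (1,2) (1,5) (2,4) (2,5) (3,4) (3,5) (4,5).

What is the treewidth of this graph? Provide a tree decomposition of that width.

Treewidth 2.
Bags: B1 = {2, 4, 5}  B2 = {3, 4, 5}  B3 = {1, 2, 5}
Tree: B1–B2, B1–B3

Each bag holds 3 vertices, so the decomposition has width 2, which upper-bounds the treewidth. For the lower bound, the 3 vertices {1, 2, 5} are pairwise adjacent, and any tree decomposition puts a clique entirely inside one bag — forcing width ≥ 2. Therefore the treewidth is 2.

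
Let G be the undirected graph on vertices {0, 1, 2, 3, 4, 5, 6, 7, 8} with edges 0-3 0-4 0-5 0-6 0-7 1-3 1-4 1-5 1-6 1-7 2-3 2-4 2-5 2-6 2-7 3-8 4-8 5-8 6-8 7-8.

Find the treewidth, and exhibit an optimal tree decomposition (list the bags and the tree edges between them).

Treewidth 4.
One such decomposition:
Bags: B1 = {0, 1, 2, 4, 8}  B2 = {0, 1, 2, 6, 8}  B3 = {0, 1, 2, 3, 8}  B4 = {0, 1, 2, 7, 8}  B5 = {0, 1, 2, 5, 8}
Tree: B1–B2, B2–B3, B3–B4, B4–B5

Every bag has size at most 5, so the width is 5 − 1 = 4 and tw(G) ≤ 4. For the lower bound: the 5 vertex sets {1,4}, {6,8}, {0,3}, {2}, {7} are disjoint, each induces a connected subgraph, and every pair is joined by at least one edge of G. Contracting each set to a single vertex therefore yields K_{5} as a minor, and since treewidth is minor-monotone, tw(G) ≥ tw(K_{5}) = 4. Hence tw(G) = 4 exactly.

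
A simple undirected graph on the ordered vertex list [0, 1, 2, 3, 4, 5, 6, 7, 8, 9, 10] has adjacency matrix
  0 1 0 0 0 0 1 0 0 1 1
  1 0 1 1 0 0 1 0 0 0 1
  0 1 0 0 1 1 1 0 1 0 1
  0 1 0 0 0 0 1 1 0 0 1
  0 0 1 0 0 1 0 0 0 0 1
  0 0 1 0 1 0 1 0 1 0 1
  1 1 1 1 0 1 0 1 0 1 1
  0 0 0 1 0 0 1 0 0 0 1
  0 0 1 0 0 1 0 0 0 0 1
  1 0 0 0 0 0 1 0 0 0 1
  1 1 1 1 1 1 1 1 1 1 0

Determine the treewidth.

A width-3 tree decomposition is:
Bags: B1 = {1, 3, 6, 10}  B2 = {1, 2, 6, 10}  B3 = {0, 1, 6, 10}  B4 = {0, 6, 9, 10}  B5 = {2, 5, 6, 10}  B6 = {2, 5, 8, 10}  B7 = {3, 6, 7, 10}  B8 = {2, 4, 5, 10}
Tree: B1–B2, B2–B3, B3–B4, B2–B5, B5–B6, B1–B7, B5–B8
Every bag has size at most 4, so the width is 4 − 1 = 3 and tw(G) ≤ 3. Conversely, {2, 5, 8, 10} is a clique of size 4, and the vertices of any clique must share a bag in every tree decomposition; so some bag has ≥ 4 vertices and tw(G) ≥ 3. Therefore the treewidth is 3.

3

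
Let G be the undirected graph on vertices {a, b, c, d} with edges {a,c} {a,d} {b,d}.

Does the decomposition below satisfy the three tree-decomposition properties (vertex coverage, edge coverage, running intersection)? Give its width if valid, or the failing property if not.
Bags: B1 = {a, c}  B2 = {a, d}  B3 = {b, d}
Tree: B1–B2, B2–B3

Vertex coverage: the bags together contain {a, b, c, d}, the full vertex set. Edge coverage: each edge of G has both endpoints in at least one bag. Running intersection: for every vertex, the bags containing it form a connected subtree. All three properties hold, so this is a valid tree decomposition of width max|bag| − 1 = 1, and hence tw(G) ≤ 1.

Yes; width 1.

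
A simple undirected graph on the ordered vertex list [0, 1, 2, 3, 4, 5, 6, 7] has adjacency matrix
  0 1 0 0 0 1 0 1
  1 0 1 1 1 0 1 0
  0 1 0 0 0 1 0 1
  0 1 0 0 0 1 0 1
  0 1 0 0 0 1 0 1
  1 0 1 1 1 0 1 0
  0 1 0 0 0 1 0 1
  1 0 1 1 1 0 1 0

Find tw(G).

3

A width-3 tree decomposition is:
Bags: B1 = {0, 1, 5, 7}  B2 = {1, 4, 5, 7}  B3 = {1, 2, 5, 7}  B4 = {1, 5, 6, 7}  B5 = {1, 3, 5, 7}
Tree: B1–B2, B2–B3, B3–B4, B4–B5
The largest bag has 4 vertices, giving width 3; this decomposition certifies tw(G) ≤ 3. For the lower bound: the 4 vertex sets {0,1}, {4,5}, {7}, {2} are disjoint, each induces a connected subgraph, and every pair is joined by at least one edge of G. Contracting each set to a single vertex therefore yields K_{4} as a minor, and since treewidth is minor-monotone, tw(G) ≥ tw(K_{4}) = 3. Hence tw(G) = 3 exactly.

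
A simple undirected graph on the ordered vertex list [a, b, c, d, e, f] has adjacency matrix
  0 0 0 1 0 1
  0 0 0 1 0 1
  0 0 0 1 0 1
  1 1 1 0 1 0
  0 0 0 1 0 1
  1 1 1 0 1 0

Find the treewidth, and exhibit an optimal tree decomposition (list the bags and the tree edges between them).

Treewidth 2.
One such decomposition:
Bags: B1 = {c, d, f}  B2 = {a, d, f}  B3 = {b, d, f}  B4 = {d, e, f}
Tree: B1–B2, B2–B3, B3–B4

The largest bag has 3 vertices, giving width 2; this decomposition certifies tw(G) ≤ 2. Since f–c–d–a–f is a cycle in G, G is not acyclic. Forests are exactly the graphs of treewidth ≤ 1, so tw(G) ≥ 2. Therefore the treewidth is 2.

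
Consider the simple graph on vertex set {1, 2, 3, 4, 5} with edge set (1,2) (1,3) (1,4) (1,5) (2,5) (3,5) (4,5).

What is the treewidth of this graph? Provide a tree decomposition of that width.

Every bag has size at most 3, so the width is 3 − 1 = 2 and tw(G) ≤ 2. For the lower bound, the 3 vertices {1, 2, 5} are pairwise adjacent, and any tree decomposition puts a clique entirely inside one bag — forcing width ≥ 2. Hence tw(G) = 2 exactly.

Treewidth 2.
One optimal decomposition is:
Bags: B1 = {1, 2, 5}  B2 = {1, 4, 5}  B3 = {1, 3, 5}
Tree: B1–B2, B2–B3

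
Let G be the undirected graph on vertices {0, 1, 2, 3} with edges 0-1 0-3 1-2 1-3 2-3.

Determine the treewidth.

A width-2 tree decomposition is:
Bags: B1 = {1, 2, 3}  B2 = {0, 1, 3}
Tree: B1–B2
Each bag holds 3 vertices, so the decomposition has width 2, which upper-bounds the treewidth. Conversely, {0, 1, 3} is a clique of size 3, and the vertices of any clique must share a bag in every tree decomposition; so some bag has ≥ 3 vertices and tw(G) ≥ 2. Combining the bounds, tw(G) = 2.

2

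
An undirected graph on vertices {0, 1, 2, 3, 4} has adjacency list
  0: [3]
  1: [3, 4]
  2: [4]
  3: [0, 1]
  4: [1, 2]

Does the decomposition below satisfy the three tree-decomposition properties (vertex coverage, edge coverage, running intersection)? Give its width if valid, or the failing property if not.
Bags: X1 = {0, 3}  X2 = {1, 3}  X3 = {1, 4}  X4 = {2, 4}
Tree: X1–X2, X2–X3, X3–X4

Yes; width 1.

Vertex coverage: the bags together contain {0, 1, 2, 3, 4}, the full vertex set. Edge coverage: each edge of G has both endpoints in at least one bag. Running intersection: for every vertex, the bags containing it form a connected subtree. All three properties hold, so this is a valid tree decomposition of width max|bag| − 1 = 1, and hence tw(G) ≤ 1.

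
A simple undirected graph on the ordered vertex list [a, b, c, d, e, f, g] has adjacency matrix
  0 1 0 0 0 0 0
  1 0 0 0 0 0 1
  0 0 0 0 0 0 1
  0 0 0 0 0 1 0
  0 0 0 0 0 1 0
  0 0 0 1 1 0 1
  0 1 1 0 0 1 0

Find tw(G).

1

A width-1 tree decomposition is:
Bags: B1 = {c, g}  B2 = {f, g}  B3 = {e, f}  B4 = {d, f}  B5 = {b, g}  B6 = {a, b}
Tree: B1–B2, B2–B3, B2–B4, B1–B5, B5–B6
Every bag has size at most 2, so the width is 2 − 1 = 1 and tw(G) ≤ 1. Any graph with an edge has treewidth ≥ 1, and G has the edge g–c. Combining the bounds, tw(G) = 1.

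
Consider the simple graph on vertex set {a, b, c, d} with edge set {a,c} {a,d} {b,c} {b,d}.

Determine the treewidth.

A width-2 tree decomposition is:
Bags: B1 = {b, c, d}  B2 = {a, c, d}
Tree: B1–B2
The largest bag has 3 vertices, giving width 2; this decomposition certifies tw(G) ≤ 2. The edges c–b–d–a–c form a cycle, so G is not a tree and its treewidth is at least 2. Hence tw(G) = 2 exactly.

2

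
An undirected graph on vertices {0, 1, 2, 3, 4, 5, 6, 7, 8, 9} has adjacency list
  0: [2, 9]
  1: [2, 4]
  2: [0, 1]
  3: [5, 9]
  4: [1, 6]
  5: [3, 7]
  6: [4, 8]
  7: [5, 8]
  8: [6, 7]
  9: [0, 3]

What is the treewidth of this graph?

2

A width-2 tree decomposition is:
Bags: B1 = {0, 3, 9}  B2 = {0, 3, 5}  B3 = {0, 5, 7}  B4 = {0, 7, 8}  B5 = {0, 6, 8}  B6 = {0, 4, 6}  B7 = {0, 1, 4}  B8 = {0, 1, 2}
Tree: B1–B2, B2–B3, B3–B4, B4–B5, B5–B6, B6–B7, B7–B8
The largest bag has 3 vertices, giving width 2; this decomposition certifies tw(G) ≤ 2. The edges 0–9–3–5–7–8–6–4–1–2–0 form a cycle, so G is not a tree and its treewidth is at least 2. Therefore the treewidth is 2.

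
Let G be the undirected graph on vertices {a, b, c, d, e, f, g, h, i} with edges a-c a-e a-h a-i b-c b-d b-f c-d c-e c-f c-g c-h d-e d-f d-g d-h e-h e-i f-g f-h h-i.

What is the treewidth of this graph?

A width-3 tree decomposition is:
Bags: B1 = {b, c, d, f}  B2 = {c, d, f, h}  B3 = {c, d, e, h}  B4 = {a, c, e, h}  B5 = {c, d, f, g}  B6 = {a, e, h, i}
Tree: B1–B2, B2–B3, B3–B4, B1–B5, B4–B6
The largest bag has 4 vertices, giving width 3; this decomposition certifies tw(G) ≤ 3. On the other hand G contains the 4-clique {c, d, e, h}. A clique must lie in a single bag of any decomposition, so no decomposition can have width below 3. Therefore the treewidth is 3.

3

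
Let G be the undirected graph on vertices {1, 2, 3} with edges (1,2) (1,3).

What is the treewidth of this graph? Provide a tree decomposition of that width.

Each bag holds 2 vertices, so the decomposition has width 1, which upper-bounds the treewidth. Since G has at least one edge (e.g. 3–1), it is not an edgeless graph, so tw(G) ≥ 1. The upper and lower bounds meet at 1, so that is the treewidth.

Treewidth 1.
One such decomposition:
Bags: B1 = {1, 3}  B2 = {1, 2}
Tree: B1–B2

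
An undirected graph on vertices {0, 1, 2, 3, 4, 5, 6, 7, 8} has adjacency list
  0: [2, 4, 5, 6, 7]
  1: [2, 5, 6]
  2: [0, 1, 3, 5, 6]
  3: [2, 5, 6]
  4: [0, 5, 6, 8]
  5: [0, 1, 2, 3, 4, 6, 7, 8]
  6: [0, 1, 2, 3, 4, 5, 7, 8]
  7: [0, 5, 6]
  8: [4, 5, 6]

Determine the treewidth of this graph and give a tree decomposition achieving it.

The largest bag has 4 vertices, giving width 3; this decomposition certifies tw(G) ≤ 3. Conversely, {0, 2, 5, 6} is a clique of size 4, and the vertices of any clique must share a bag in every tree decomposition; so some bag has ≥ 4 vertices and tw(G) ≥ 3. Therefore the treewidth is 3.

Treewidth 3.
Bags: B1 = {1, 2, 5, 6}  B2 = {0, 2, 5, 6}  B3 = {2, 3, 5, 6}  B4 = {0, 4, 5, 6}  B5 = {4, 5, 6, 8}  B6 = {0, 5, 6, 7}
Tree: B1–B2, B2–B3, B2–B4, B4–B5, B4–B6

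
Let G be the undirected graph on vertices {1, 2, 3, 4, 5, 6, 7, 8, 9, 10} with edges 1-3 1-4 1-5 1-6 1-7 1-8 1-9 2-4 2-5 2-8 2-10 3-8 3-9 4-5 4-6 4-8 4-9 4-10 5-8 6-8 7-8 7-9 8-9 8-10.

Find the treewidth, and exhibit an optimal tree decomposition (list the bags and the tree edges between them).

Treewidth 3.
One such decomposition:
Bags: B1 = {1, 4, 8, 9}  B2 = {1, 7, 8, 9}  B3 = {1, 4, 5, 8}  B4 = {1, 3, 8, 9}  B5 = {2, 4, 5, 8}  B6 = {2, 4, 8, 10}  B7 = {1, 4, 6, 8}
Tree: B1–B2, B1–B3, B1–B4, B3–B5, B5–B6, B1–B7

The largest bag has 4 vertices, giving width 3; this decomposition certifies tw(G) ≤ 3. Conversely, {1, 3, 8, 9} is a clique of size 4, and the vertices of any clique must share a bag in every tree decomposition; so some bag has ≥ 4 vertices and tw(G) ≥ 3. The upper and lower bounds meet at 3, so that is the treewidth.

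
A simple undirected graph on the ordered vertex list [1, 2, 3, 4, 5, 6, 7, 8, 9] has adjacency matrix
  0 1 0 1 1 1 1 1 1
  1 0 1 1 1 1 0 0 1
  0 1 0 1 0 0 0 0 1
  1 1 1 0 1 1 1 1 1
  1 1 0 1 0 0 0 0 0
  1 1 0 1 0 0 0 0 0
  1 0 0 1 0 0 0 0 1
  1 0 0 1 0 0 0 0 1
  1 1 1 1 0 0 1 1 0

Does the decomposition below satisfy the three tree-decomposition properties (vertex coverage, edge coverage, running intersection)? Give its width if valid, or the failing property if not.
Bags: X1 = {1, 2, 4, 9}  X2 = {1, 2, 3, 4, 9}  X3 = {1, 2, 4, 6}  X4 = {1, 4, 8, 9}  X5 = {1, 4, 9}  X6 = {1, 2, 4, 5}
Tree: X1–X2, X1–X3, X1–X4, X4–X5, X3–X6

A tree decomposition must satisfy three properties: every vertex lies in some bag; for every edge, both endpoints lie together in some bag; and for every vertex, the bags containing it form a connected subtree. Here vertex 7 appears in no bag, so the decomposition is invalid.

No — vertex 7 appears in no bag.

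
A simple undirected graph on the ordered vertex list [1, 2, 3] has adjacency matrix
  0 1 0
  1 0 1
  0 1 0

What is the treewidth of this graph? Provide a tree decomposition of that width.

Every bag has size at most 2, so the width is 2 − 1 = 1 and tw(G) ≤ 1. Any graph with an edge has treewidth ≥ 1, and G has the edge 1–2. Hence tw(G) = 1 exactly.

Treewidth 1.
One optimal decomposition is:
Bags: B1 = {1, 2}  B2 = {2, 3}
Tree: B1–B2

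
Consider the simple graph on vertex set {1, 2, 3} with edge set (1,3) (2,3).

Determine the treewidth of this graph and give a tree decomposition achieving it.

Treewidth 1.
Bags: B1 = {1, 3}  B2 = {2, 3}
Tree: B1–B2

The largest bag has 2 vertices, giving width 1; this decomposition certifies tw(G) ≤ 1. Any graph with an edge has treewidth ≥ 1, and G has the edge 3–1. The upper and lower bounds meet at 1, so that is the treewidth.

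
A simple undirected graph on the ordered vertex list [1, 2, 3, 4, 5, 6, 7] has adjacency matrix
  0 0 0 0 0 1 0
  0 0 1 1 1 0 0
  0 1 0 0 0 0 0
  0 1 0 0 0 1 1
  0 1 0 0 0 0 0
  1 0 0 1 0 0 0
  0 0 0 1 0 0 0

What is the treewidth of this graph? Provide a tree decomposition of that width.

Each bag holds 2 vertices, so the decomposition has width 1, which upper-bounds the treewidth. Since G has at least one edge (e.g. 6–4), it is not an edgeless graph, so tw(G) ≥ 1. The upper and lower bounds meet at 1, so that is the treewidth.

Treewidth 1.
One such decomposition:
Bags: B1 = {4, 6}  B2 = {1, 6}  B3 = {2, 4}  B4 = {4, 7}  B5 = {2, 3}  B6 = {2, 5}
Tree: B1–B2, B1–B3, B1–B4, B3–B5, B5–B6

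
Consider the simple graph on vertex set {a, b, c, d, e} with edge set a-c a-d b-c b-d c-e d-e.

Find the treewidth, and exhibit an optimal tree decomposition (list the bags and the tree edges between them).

The largest bag has 3 vertices, giving width 2; this decomposition certifies tw(G) ≤ 2. The edges d–b–c–a–d form a cycle, so G is not a tree and its treewidth is at least 2. Combining the bounds, tw(G) = 2.

Treewidth 2.
Bags: B1 = {b, c, d}  B2 = {a, c, d}  B3 = {c, d, e}
Tree: B1–B2, B2–B3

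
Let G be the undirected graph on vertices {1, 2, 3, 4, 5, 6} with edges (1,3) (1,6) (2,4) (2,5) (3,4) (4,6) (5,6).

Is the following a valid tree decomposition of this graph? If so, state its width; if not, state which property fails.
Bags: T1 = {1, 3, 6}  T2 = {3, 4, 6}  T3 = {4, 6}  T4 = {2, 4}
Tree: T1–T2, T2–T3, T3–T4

A tree decomposition must satisfy three properties: every vertex lies in some bag; for every edge, both endpoints lie together in some bag; and for every vertex, the bags containing it form a connected subtree. Here vertex 5 appears in no bag, so the decomposition is invalid.

No — vertex 5 appears in no bag.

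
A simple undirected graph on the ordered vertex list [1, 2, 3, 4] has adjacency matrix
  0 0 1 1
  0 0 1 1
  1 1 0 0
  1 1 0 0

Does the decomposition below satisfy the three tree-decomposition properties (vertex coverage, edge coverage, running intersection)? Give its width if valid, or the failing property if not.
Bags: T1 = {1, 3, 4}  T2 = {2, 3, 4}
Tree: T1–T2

Yes; width 2.

Checking the three conditions: (i) the bags cover all of {1, 2, 3, 4}; (ii) for each edge, some bag contains both endpoints; (iii) the bags containing any fixed vertex form a subtree. All hold, so the decomposition is valid with width 3 − 1 = 2.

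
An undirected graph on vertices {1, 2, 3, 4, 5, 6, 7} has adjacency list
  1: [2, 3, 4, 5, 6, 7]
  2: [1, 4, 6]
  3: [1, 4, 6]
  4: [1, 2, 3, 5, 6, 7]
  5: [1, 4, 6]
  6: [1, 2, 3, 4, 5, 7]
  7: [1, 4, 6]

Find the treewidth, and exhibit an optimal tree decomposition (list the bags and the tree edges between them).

Each bag holds 4 vertices, so the decomposition has width 3, which upper-bounds the treewidth. For the lower bound, the 4 vertices {1, 2, 4, 6} are pairwise adjacent, and any tree decomposition puts a clique entirely inside one bag — forcing width ≥ 3. The upper and lower bounds meet at 3, so that is the treewidth.

Treewidth 3.
Bags: B1 = {1, 4, 5, 6}  B2 = {1, 3, 4, 6}  B3 = {1, 2, 4, 6}  B4 = {1, 4, 6, 7}
Tree: B1–B2, B2–B3, B1–B4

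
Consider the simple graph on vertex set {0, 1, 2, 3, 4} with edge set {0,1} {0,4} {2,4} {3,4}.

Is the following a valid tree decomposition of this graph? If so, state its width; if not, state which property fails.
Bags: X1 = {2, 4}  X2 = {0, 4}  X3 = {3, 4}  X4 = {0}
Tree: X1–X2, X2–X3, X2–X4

A tree decomposition must satisfy three properties: every vertex lies in some bag; for every edge, both endpoints lie together in some bag; and for every vertex, the bags containing it form a connected subtree. Here vertex 1 appears in no bag, so the decomposition is invalid.

No — vertex 1 appears in no bag.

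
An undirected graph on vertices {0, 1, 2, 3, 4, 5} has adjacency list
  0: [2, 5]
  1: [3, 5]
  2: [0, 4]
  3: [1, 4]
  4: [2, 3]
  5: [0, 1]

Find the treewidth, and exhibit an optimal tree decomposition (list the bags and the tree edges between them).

Treewidth 2.
One such decomposition:
Bags: B1 = {0, 2, 5}  B2 = {2, 4, 5}  B3 = {3, 4, 5}  B4 = {1, 3, 5}
Tree: B1–B2, B2–B3, B3–B4

Each bag holds 3 vertices, so the decomposition has width 2, which upper-bounds the treewidth. The edges 5–0–2–4–3–1–5 form a cycle, so G is not a tree and its treewidth is at least 2. Hence tw(G) = 2 exactly.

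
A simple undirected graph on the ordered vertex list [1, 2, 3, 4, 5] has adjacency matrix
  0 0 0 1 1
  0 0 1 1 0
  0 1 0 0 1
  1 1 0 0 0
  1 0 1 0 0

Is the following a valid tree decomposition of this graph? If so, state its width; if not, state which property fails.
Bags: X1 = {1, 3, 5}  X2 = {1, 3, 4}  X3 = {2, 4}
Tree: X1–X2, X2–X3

No — edge (3,2) lies in no bag.

A tree decomposition must satisfy three properties: every vertex lies in some bag; for every edge, both endpoints lie together in some bag; and for every vertex, the bags containing it form a connected subtree. Here edge (3,2) lies in no bag, so the decomposition is invalid.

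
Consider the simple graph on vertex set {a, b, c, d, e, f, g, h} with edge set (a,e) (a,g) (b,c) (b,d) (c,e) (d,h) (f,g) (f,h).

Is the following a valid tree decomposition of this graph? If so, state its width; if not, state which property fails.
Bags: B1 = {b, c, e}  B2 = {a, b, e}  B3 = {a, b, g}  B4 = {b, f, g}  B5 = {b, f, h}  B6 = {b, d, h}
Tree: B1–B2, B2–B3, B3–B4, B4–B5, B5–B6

Checking the three conditions: (i) the bags cover all of {a, b, c, d, e, f, g, h}; (ii) for each edge, some bag contains both endpoints; (iii) the bags containing any fixed vertex form a subtree. All hold, so the decomposition is valid with width 3 − 1 = 2.

Yes; width 2.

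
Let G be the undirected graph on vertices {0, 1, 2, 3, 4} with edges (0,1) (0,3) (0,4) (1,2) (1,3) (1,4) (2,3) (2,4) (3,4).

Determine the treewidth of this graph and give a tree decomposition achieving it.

Treewidth 3.
One optimal decomposition is:
Bags: B1 = {1, 2, 3, 4}  B2 = {0, 1, 3, 4}
Tree: B1–B2

The largest bag has 4 vertices, giving width 3; this decomposition certifies tw(G) ≤ 3. Conversely, {0, 1, 3, 4} is a clique of size 4, and the vertices of any clique must share a bag in every tree decomposition; so some bag has ≥ 4 vertices and tw(G) ≥ 3. Therefore the treewidth is 3.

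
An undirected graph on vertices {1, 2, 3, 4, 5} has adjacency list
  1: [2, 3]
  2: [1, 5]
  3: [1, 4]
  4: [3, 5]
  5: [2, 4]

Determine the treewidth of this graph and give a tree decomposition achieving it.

The largest bag has 3 vertices, giving width 2; this decomposition certifies tw(G) ≤ 2. The edges 3–4–5–2–1–3 form a cycle, so G is not a tree and its treewidth is at least 2. Combining the bounds, tw(G) = 2.

Treewidth 2.
One optimal decomposition is:
Bags: B1 = {3, 4, 5}  B2 = {2, 3, 5}  B3 = {1, 2, 3}
Tree: B1–B2, B2–B3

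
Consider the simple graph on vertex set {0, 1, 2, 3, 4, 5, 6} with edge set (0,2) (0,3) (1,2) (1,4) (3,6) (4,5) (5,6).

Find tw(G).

2

A width-2 tree decomposition is:
Bags: B1 = {1, 4, 5}  B2 = {1, 5, 6}  B3 = {1, 3, 6}  B4 = {0, 1, 3}  B5 = {0, 1, 2}
Tree: B1–B2, B2–B3, B3–B4, B4–B5
Every bag has size at most 3, so the width is 3 − 1 = 2 and tw(G) ≤ 2. The edges 1–4–5–6–3–0–2–1 form a cycle, so G is not a tree and its treewidth is at least 2. Hence tw(G) = 2 exactly.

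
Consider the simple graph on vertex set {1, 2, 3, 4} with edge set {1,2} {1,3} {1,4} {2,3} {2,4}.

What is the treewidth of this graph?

2

A width-2 tree decomposition is:
Bags: B1 = {1, 2, 3}  B2 = {1, 2, 4}
Tree: B1–B2
The largest bag has 3 vertices, giving width 2; this decomposition certifies tw(G) ≤ 2. Conversely, {1, 2, 3} is a clique of size 3, and the vertices of any clique must share a bag in every tree decomposition; so some bag has ≥ 3 vertices and tw(G) ≥ 2. The upper and lower bounds meet at 2, so that is the treewidth.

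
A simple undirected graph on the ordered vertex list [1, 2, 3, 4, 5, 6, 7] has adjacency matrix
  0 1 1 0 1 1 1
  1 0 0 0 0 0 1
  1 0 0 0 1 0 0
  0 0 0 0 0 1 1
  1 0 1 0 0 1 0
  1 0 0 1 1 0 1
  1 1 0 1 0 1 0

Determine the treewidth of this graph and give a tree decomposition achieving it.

Treewidth 2.
One optimal decomposition is:
Bags: B1 = {1, 6, 7}  B2 = {1, 5, 6}  B3 = {1, 3, 5}  B4 = {4, 6, 7}  B5 = {1, 2, 7}
Tree: B1–B2, B2–B3, B1–B4, B1–B5

The largest bag has 3 vertices, giving width 2; this decomposition certifies tw(G) ≤ 2. Conversely, {1, 2, 7} is a clique of size 3, and the vertices of any clique must share a bag in every tree decomposition; so some bag has ≥ 3 vertices and tw(G) ≥ 2. Combining the bounds, tw(G) = 2.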